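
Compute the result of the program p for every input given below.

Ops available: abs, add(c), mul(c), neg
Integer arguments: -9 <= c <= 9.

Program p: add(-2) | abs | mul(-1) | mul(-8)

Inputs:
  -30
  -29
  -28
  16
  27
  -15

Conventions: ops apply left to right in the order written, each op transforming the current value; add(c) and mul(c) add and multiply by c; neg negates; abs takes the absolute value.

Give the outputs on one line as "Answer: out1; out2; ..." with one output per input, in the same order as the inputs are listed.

256; 248; 240; 112; 200; 136

Execution, op by op:
  -30 -> -32 -> 32 -> -32 -> 256
  -29 -> -31 -> 31 -> -31 -> 248
  -28 -> -30 -> 30 -> -30 -> 240
  16 -> 14 -> 14 -> -14 -> 112
  27 -> 25 -> 25 -> -25 -> 200
  -15 -> -17 -> 17 -> -17 -> 136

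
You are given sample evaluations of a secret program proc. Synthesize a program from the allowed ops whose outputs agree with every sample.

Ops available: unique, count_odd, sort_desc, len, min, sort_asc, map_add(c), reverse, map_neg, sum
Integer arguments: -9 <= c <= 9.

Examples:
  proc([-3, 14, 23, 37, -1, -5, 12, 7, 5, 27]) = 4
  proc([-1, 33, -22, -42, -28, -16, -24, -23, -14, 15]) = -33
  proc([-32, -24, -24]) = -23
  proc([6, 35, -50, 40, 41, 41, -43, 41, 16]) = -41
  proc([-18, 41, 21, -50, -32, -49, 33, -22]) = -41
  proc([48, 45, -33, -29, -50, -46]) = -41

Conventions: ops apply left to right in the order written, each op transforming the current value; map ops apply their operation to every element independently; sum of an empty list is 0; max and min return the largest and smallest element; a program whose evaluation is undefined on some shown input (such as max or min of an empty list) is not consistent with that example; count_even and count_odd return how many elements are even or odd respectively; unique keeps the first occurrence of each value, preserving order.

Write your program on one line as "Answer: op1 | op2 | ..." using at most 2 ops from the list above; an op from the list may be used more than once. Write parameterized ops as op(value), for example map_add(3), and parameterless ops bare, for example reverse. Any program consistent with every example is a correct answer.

map_add(9) | min

Check, running the answer program on each example:
  [-3, 14, 23, 37, -1, -5, 12, 7, 5, 27] -> [6, 23, 32, 46, 8, 4, 21, 16, 14, 36] -> 4
  [-1, 33, -22, -42, -28, -16, -24, -23, -14, 15] -> [8, 42, -13, -33, -19, -7, -15, -14, -5, 24] -> -33
  [-32, -24, -24] -> [-23, -15, -15] -> -23
  [6, 35, -50, 40, 41, 41, -43, 41, 16] -> [15, 44, -41, 49, 50, 50, -34, 50, 25] -> -41
  [-18, 41, 21, -50, -32, -49, 33, -22] -> [-9, 50, 30, -41, -23, -40, 42, -13] -> -41
  [48, 45, -33, -29, -50, -46] -> [57, 54, -24, -20, -41, -37] -> -41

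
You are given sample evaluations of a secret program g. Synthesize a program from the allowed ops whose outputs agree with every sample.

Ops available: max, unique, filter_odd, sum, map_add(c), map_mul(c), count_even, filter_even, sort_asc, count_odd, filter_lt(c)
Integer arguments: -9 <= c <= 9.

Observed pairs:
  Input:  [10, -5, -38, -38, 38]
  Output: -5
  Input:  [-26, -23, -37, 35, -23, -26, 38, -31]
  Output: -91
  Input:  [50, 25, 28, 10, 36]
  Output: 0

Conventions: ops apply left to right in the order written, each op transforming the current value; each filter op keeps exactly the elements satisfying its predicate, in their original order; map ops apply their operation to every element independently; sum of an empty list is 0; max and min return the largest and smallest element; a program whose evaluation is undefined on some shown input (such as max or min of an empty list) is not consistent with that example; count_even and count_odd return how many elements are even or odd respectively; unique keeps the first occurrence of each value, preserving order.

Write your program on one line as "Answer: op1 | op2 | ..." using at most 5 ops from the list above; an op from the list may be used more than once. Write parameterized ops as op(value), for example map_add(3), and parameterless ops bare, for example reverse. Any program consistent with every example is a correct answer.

filter_lt(0) | filter_odd | unique | sum

Check, running the answer program on each example:
  [10, -5, -38, -38, 38] -> [-5, -38, -38] -> [-5] -> [-5] -> -5
  [-26, -23, -37, 35, -23, -26, 38, -31] -> [-26, -23, -37, -23, -26, -31] -> [-23, -37, -23, -31] -> [-23, -37, -31] -> -91
  [50, 25, 28, 10, 36] -> [] -> [] -> [] -> 0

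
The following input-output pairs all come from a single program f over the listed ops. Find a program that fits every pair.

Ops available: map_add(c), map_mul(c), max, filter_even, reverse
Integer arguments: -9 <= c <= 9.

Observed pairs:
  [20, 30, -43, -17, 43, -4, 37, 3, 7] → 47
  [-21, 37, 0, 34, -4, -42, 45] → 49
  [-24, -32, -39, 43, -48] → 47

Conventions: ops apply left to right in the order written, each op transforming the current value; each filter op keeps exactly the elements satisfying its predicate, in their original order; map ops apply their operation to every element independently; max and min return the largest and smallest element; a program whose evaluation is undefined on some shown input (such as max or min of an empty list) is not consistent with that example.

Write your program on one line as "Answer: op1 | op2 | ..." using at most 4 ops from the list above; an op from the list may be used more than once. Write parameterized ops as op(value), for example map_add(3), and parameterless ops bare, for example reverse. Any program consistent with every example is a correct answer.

map_add(4) | reverse | max

Check, running the answer program on each example:
  [20, 30, -43, -17, 43, -4, 37, 3, 7] -> [24, 34, -39, -13, 47, 0, 41, 7, 11] -> [11, 7, 41, 0, 47, -13, -39, 34, 24] -> 47
  [-21, 37, 0, 34, -4, -42, 45] -> [-17, 41, 4, 38, 0, -38, 49] -> [49, -38, 0, 38, 4, 41, -17] -> 49
  [-24, -32, -39, 43, -48] -> [-20, -28, -35, 47, -44] -> [-44, 47, -35, -28, -20] -> 47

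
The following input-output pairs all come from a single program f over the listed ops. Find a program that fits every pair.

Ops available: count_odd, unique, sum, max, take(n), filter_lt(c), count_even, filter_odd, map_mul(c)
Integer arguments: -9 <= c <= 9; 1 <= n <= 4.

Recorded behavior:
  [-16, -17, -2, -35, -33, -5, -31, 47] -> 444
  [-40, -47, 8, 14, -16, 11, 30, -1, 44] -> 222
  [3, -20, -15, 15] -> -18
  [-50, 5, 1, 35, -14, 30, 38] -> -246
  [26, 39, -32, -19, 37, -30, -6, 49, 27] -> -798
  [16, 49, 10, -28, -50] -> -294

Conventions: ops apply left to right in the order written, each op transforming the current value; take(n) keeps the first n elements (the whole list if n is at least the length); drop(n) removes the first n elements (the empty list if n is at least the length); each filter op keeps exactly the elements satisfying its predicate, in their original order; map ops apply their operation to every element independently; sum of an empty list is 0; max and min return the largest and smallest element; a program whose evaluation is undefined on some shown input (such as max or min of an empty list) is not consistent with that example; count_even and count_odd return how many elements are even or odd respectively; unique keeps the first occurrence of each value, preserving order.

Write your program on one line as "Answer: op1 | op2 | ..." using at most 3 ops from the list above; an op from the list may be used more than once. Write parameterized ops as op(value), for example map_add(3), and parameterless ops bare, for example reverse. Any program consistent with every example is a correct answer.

filter_odd | map_mul(-6) | sum

Check, running the answer program on each example:
  [-16, -17, -2, -35, -33, -5, -31, 47] -> [-17, -35, -33, -5, -31, 47] -> [102, 210, 198, 30, 186, -282] -> 444
  [-40, -47, 8, 14, -16, 11, 30, -1, 44] -> [-47, 11, -1] -> [282, -66, 6] -> 222
  [3, -20, -15, 15] -> [3, -15, 15] -> [-18, 90, -90] -> -18
  [-50, 5, 1, 35, -14, 30, 38] -> [5, 1, 35] -> [-30, -6, -210] -> -246
  [26, 39, -32, -19, 37, -30, -6, 49, 27] -> [39, -19, 37, 49, 27] -> [-234, 114, -222, -294, -162] -> -798
  [16, 49, 10, -28, -50] -> [49] -> [-294] -> -294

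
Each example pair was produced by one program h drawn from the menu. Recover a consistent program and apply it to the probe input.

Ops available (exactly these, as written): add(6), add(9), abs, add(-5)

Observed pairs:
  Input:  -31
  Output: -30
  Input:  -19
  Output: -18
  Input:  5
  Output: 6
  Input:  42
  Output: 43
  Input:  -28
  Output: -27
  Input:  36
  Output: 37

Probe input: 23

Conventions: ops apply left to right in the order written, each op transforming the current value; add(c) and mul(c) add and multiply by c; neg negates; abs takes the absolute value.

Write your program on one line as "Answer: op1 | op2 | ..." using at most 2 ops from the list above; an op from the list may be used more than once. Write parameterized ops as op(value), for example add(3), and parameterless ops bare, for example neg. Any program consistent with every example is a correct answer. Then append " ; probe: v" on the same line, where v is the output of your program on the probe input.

add(6) | add(-5) ; probe: 24

Check, running the answer program on each example:
  -31 -> -25 -> -30
  -19 -> -13 -> -18
  5 -> 11 -> 6
  42 -> 48 -> 43
  -28 -> -22 -> -27
  36 -> 42 -> 37
  probe: 23 -> 29 -> 24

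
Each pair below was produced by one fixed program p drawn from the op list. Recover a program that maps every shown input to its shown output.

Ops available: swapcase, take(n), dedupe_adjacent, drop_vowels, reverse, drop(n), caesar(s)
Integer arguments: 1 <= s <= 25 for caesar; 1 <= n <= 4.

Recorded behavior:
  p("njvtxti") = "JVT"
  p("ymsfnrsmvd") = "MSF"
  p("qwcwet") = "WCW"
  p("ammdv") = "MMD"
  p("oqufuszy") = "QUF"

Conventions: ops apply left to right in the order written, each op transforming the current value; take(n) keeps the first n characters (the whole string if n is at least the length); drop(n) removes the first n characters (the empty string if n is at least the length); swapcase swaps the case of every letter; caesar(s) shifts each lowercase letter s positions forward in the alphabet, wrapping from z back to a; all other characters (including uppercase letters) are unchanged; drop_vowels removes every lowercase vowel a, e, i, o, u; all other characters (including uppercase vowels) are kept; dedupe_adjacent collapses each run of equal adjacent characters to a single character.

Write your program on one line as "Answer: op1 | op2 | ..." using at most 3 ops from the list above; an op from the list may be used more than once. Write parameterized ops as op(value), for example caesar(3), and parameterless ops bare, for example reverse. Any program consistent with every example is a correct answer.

drop(1) | take(3) | swapcase

Check, running the answer program on each example:
  "njvtxti" -> "jvtxti" -> "jvt" -> "JVT"
  "ymsfnrsmvd" -> "msfnrsmvd" -> "msf" -> "MSF"
  "qwcwet" -> "wcwet" -> "wcw" -> "WCW"
  "ammdv" -> "mmdv" -> "mmd" -> "MMD"
  "oqufuszy" -> "qufuszy" -> "quf" -> "QUF"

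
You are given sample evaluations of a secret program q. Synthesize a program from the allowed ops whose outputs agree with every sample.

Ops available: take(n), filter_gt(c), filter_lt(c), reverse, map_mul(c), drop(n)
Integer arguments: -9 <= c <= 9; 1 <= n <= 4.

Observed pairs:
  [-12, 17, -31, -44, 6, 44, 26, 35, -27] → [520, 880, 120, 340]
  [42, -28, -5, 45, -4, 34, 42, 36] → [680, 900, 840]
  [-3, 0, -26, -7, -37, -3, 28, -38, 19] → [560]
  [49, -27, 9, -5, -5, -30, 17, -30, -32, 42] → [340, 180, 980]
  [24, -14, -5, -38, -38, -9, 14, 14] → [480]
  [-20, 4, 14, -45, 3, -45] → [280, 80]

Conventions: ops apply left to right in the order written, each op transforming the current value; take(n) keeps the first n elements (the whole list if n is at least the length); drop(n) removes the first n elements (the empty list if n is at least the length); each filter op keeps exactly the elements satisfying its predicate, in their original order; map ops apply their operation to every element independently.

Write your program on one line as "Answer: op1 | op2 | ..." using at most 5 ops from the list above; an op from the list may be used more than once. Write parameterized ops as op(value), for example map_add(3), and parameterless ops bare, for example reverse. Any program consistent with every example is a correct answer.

reverse | map_mul(-4) | drop(2) | filter_lt(-3) | map_mul(-5)

Check, running the answer program on each example:
  [-12, 17, -31, -44, 6, 44, 26, 35, -27] -> [-27, 35, 26, 44, 6, -44, -31, 17, -12] -> [108, -140, -104, -176, -24, 176, 124, -68, 48] -> [-104, -176, -24, 176, 124, -68, 48] -> [-104, -176, -24, -68] -> [520, 880, 120, 340]
  [42, -28, -5, 45, -4, 34, 42, 36] -> [36, 42, 34, -4, 45, -5, -28, 42] -> [-144, -168, -136, 16, -180, 20, 112, -168] -> [-136, 16, -180, 20, 112, -168] -> [-136, -180, -168] -> [680, 900, 840]
  [-3, 0, -26, -7, -37, -3, 28, -38, 19] -> [19, -38, 28, -3, -37, -7, -26, 0, -3] -> [-76, 152, -112, 12, 148, 28, 104, 0, 12] -> [-112, 12, 148, 28, 104, 0, 12] -> [-112] -> [560]
  [49, -27, 9, -5, -5, -30, 17, -30, -32, 42] -> [42, -32, -30, 17, -30, -5, -5, 9, -27, 49] -> [-168, 128, 120, -68, 120, 20, 20, -36, 108, -196] -> [120, -68, 120, 20, 20, -36, 108, -196] -> [-68, -36, -196] -> [340, 180, 980]
  [24, -14, -5, -38, -38, -9, 14, 14] -> [14, 14, -9, -38, -38, -5, -14, 24] -> [-56, -56, 36, 152, 152, 20, 56, -96] -> [36, 152, 152, 20, 56, -96] -> [-96] -> [480]
  [-20, 4, 14, -45, 3, -45] -> [-45, 3, -45, 14, 4, -20] -> [180, -12, 180, -56, -16, 80] -> [180, -56, -16, 80] -> [-56, -16] -> [280, 80]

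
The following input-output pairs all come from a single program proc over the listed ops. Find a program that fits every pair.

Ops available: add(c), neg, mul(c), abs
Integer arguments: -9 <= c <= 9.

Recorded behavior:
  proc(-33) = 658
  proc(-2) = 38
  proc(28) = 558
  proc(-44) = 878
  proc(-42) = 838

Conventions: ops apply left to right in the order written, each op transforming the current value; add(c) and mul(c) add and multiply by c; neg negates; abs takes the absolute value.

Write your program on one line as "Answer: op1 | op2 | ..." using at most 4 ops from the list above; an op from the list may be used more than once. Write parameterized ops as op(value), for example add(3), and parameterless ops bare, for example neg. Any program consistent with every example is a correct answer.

mul(-4) | mul(5) | abs | add(-2)

Check, running the answer program on each example:
  -33 -> 132 -> 660 -> 660 -> 658
  -2 -> 8 -> 40 -> 40 -> 38
  28 -> -112 -> -560 -> 560 -> 558
  -44 -> 176 -> 880 -> 880 -> 878
  -42 -> 168 -> 840 -> 840 -> 838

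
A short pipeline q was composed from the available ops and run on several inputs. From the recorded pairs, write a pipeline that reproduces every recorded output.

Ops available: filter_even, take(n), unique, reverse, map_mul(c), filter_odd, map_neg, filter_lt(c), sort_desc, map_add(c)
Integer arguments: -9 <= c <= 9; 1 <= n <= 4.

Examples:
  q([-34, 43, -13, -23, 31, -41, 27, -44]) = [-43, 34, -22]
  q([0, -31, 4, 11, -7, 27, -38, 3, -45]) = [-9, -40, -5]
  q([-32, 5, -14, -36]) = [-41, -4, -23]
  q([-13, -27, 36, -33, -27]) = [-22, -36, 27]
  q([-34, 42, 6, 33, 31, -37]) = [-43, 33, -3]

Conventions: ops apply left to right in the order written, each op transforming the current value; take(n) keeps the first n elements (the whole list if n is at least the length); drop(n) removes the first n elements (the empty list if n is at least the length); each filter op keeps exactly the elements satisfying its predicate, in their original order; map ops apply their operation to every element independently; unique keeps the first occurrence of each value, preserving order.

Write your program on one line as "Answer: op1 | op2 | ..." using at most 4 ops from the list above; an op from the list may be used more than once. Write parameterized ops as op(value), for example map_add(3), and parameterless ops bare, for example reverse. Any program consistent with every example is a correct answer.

map_neg | take(3) | map_neg | map_add(-9)

Check, running the answer program on each example:
  [-34, 43, -13, -23, 31, -41, 27, -44] -> [34, -43, 13, 23, -31, 41, -27, 44] -> [34, -43, 13] -> [-34, 43, -13] -> [-43, 34, -22]
  [0, -31, 4, 11, -7, 27, -38, 3, -45] -> [0, 31, -4, -11, 7, -27, 38, -3, 45] -> [0, 31, -4] -> [0, -31, 4] -> [-9, -40, -5]
  [-32, 5, -14, -36] -> [32, -5, 14, 36] -> [32, -5, 14] -> [-32, 5, -14] -> [-41, -4, -23]
  [-13, -27, 36, -33, -27] -> [13, 27, -36, 33, 27] -> [13, 27, -36] -> [-13, -27, 36] -> [-22, -36, 27]
  [-34, 42, 6, 33, 31, -37] -> [34, -42, -6, -33, -31, 37] -> [34, -42, -6] -> [-34, 42, 6] -> [-43, 33, -3]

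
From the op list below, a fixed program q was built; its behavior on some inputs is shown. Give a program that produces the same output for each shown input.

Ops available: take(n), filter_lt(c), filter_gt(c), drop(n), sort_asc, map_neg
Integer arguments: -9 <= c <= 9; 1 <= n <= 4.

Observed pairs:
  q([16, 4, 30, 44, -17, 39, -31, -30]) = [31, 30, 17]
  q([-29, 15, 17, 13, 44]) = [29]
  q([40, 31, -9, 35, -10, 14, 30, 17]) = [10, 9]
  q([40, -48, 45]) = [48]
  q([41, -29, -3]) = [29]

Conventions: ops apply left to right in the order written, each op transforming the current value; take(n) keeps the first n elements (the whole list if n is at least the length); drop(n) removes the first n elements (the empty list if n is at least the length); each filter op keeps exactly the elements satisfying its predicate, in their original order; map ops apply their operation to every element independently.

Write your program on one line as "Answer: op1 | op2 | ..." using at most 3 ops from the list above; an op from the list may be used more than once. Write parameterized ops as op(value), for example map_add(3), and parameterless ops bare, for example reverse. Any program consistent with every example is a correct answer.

sort_asc | map_neg | filter_gt(6)

Check, running the answer program on each example:
  [16, 4, 30, 44, -17, 39, -31, -30] -> [-31, -30, -17, 4, 16, 30, 39, 44] -> [31, 30, 17, -4, -16, -30, -39, -44] -> [31, 30, 17]
  [-29, 15, 17, 13, 44] -> [-29, 13, 15, 17, 44] -> [29, -13, -15, -17, -44] -> [29]
  [40, 31, -9, 35, -10, 14, 30, 17] -> [-10, -9, 14, 17, 30, 31, 35, 40] -> [10, 9, -14, -17, -30, -31, -35, -40] -> [10, 9]
  [40, -48, 45] -> [-48, 40, 45] -> [48, -40, -45] -> [48]
  [41, -29, -3] -> [-29, -3, 41] -> [29, 3, -41] -> [29]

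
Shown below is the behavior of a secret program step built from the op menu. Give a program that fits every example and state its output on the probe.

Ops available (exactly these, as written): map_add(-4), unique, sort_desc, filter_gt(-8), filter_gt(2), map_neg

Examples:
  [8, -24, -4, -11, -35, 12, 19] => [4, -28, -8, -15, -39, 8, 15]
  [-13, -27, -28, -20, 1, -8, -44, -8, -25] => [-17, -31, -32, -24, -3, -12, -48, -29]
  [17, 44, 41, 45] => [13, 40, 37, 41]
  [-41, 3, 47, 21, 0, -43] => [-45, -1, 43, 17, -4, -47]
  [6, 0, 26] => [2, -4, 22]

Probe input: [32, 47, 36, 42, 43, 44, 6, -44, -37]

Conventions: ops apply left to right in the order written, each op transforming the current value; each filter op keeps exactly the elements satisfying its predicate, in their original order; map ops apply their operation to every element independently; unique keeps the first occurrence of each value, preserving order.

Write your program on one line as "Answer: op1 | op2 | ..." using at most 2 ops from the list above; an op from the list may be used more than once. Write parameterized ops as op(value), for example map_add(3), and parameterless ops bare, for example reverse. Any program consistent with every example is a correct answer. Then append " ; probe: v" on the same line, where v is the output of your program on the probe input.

unique | map_add(-4) ; probe: [28, 43, 32, 38, 39, 40, 2, -48, -41]

Check, running the answer program on each example:
  [8, -24, -4, -11, -35, 12, 19] -> [8, -24, -4, -11, -35, 12, 19] -> [4, -28, -8, -15, -39, 8, 15]
  [-13, -27, -28, -20, 1, -8, -44, -8, -25] -> [-13, -27, -28, -20, 1, -8, -44, -25] -> [-17, -31, -32, -24, -3, -12, -48, -29]
  [17, 44, 41, 45] -> [17, 44, 41, 45] -> [13, 40, 37, 41]
  [-41, 3, 47, 21, 0, -43] -> [-41, 3, 47, 21, 0, -43] -> [-45, -1, 43, 17, -4, -47]
  [6, 0, 26] -> [6, 0, 26] -> [2, -4, 22]
  probe: [32, 47, 36, 42, 43, 44, 6, -44, -37] -> [32, 47, 36, 42, 43, 44, 6, -44, -37] -> [28, 43, 32, 38, 39, 40, 2, -48, -41]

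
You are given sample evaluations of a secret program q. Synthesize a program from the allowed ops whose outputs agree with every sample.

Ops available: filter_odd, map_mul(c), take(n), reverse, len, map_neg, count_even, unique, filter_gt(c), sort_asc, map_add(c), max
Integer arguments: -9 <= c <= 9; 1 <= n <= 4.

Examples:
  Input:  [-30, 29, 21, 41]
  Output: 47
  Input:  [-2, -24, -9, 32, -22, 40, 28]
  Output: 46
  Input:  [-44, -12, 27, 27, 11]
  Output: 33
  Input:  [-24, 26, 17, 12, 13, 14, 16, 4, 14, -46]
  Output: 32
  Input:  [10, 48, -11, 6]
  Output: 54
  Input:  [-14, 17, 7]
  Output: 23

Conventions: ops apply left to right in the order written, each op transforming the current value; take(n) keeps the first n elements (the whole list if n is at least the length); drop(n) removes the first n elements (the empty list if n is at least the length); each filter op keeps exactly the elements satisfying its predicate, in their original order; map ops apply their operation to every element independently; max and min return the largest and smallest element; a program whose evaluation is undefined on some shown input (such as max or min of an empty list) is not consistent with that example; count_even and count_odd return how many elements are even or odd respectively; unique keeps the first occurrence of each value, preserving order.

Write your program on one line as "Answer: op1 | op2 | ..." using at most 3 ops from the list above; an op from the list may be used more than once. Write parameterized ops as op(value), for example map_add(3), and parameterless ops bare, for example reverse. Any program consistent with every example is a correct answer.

reverse | map_add(6) | max

Check, running the answer program on each example:
  [-30, 29, 21, 41] -> [41, 21, 29, -30] -> [47, 27, 35, -24] -> 47
  [-2, -24, -9, 32, -22, 40, 28] -> [28, 40, -22, 32, -9, -24, -2] -> [34, 46, -16, 38, -3, -18, 4] -> 46
  [-44, -12, 27, 27, 11] -> [11, 27, 27, -12, -44] -> [17, 33, 33, -6, -38] -> 33
  [-24, 26, 17, 12, 13, 14, 16, 4, 14, -46] -> [-46, 14, 4, 16, 14, 13, 12, 17, 26, -24] -> [-40, 20, 10, 22, 20, 19, 18, 23, 32, -18] -> 32
  [10, 48, -11, 6] -> [6, -11, 48, 10] -> [12, -5, 54, 16] -> 54
  [-14, 17, 7] -> [7, 17, -14] -> [13, 23, -8] -> 23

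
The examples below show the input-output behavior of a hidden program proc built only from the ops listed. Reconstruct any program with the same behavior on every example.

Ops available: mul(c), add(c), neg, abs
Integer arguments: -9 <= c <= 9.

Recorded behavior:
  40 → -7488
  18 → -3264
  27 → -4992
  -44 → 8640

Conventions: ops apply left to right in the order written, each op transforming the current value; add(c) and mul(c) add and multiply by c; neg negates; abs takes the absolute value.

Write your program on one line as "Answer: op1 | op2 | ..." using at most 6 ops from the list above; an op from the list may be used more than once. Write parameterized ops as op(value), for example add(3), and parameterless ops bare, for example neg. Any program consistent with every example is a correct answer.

add(-1) | mul(8) | neg | mul(-6) | mul(-4)

Check, running the answer program on each example:
  40 -> 39 -> 312 -> -312 -> 1872 -> -7488
  18 -> 17 -> 136 -> -136 -> 816 -> -3264
  27 -> 26 -> 208 -> -208 -> 1248 -> -4992
  -44 -> -45 -> -360 -> 360 -> -2160 -> 8640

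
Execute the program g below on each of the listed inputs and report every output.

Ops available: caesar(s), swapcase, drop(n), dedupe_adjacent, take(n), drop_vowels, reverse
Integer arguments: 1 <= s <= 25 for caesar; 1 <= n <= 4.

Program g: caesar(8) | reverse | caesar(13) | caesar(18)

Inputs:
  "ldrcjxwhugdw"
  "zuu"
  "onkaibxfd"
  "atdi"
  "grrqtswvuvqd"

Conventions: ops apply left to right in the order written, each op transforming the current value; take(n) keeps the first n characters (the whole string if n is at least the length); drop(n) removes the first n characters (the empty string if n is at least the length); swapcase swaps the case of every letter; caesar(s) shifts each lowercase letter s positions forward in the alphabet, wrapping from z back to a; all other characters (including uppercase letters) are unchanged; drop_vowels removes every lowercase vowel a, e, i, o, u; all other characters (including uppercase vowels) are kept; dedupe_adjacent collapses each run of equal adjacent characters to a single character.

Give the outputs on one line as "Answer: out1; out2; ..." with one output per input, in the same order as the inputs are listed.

"jqthujkwpeqy"; "hhm"; "qskovnxab"; "vqgn"; "qdihijfgdeet"

Execution, op by op:
  "ldrcjxwhugdw" -> "tlzkrfepcole" -> "elocpefrkzlt" -> "rybpcrsexmyg" -> "jqthujkwpeqy"
  "zuu" -> "hcc" -> "cch" -> "ppu" -> "hhm"
  "onkaibxfd" -> "wvsiqjfnl" -> "lnfjqisvw" -> "yaswdvfij" -> "qskovnxab"
  "atdi" -> "iblq" -> "qlbi" -> "dyov" -> "vqgn"
  "grrqtswvuvqd" -> "ozzybaedcdyl" -> "lydcdeabyzzo" -> "ylqpqrnolmmb" -> "qdihijfgdeet"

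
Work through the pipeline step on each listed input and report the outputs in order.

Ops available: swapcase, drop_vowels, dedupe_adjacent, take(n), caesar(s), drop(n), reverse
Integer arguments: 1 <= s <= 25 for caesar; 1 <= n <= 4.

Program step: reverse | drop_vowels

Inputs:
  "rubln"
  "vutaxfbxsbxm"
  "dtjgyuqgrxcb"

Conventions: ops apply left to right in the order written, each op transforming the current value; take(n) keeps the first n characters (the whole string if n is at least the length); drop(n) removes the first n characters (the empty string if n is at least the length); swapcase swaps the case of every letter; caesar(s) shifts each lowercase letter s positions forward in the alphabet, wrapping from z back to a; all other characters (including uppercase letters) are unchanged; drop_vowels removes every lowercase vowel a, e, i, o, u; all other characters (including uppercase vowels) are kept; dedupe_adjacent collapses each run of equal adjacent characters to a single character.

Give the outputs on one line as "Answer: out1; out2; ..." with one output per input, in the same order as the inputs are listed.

Execution, op by op:
  "rubln" -> "nlbur" -> "nlbr"
  "vutaxfbxsbxm" -> "mxbsxbfxatuv" -> "mxbsxbfxtv"
  "dtjgyuqgrxcb" -> "bcxrgquygjtd" -> "bcxrgqygjtd"

"nlbr"; "mxbsxbfxtv"; "bcxrgqygjtd"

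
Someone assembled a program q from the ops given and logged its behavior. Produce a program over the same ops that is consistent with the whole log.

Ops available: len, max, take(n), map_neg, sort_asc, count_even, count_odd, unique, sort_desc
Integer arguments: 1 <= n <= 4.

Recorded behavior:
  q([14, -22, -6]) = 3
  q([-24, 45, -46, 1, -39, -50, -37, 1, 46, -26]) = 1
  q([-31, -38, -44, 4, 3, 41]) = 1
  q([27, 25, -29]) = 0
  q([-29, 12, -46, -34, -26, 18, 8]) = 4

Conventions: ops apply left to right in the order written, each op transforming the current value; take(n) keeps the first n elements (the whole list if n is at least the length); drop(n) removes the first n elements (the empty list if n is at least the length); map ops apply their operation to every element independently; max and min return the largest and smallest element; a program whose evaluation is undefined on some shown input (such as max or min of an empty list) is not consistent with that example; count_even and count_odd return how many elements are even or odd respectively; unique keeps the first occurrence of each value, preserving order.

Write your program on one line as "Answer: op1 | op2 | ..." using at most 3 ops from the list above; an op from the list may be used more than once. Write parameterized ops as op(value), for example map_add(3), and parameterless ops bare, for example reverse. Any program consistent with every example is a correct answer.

sort_desc | take(4) | count_even

Check, running the answer program on each example:
  [14, -22, -6] -> [14, -6, -22] -> [14, -6, -22] -> 3
  [-24, 45, -46, 1, -39, -50, -37, 1, 46, -26] -> [46, 45, 1, 1, -24, -26, -37, -39, -46, -50] -> [46, 45, 1, 1] -> 1
  [-31, -38, -44, 4, 3, 41] -> [41, 4, 3, -31, -38, -44] -> [41, 4, 3, -31] -> 1
  [27, 25, -29] -> [27, 25, -29] -> [27, 25, -29] -> 0
  [-29, 12, -46, -34, -26, 18, 8] -> [18, 12, 8, -26, -29, -34, -46] -> [18, 12, 8, -26] -> 4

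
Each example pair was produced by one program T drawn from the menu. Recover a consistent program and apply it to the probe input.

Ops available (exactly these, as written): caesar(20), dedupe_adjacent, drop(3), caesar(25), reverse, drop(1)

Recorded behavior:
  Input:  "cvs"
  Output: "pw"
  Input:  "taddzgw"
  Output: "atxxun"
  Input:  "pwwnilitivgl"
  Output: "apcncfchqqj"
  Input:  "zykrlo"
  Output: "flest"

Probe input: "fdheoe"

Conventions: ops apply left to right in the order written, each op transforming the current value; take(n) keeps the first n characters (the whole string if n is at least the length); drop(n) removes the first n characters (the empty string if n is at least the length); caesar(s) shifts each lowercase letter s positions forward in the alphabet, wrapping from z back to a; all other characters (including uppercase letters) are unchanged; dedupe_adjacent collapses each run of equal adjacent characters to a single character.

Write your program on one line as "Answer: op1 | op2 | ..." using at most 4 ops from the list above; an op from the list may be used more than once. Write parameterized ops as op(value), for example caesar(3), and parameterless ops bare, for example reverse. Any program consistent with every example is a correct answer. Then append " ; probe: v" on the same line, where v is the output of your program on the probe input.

reverse | caesar(20) | drop(1) ; probe: "iybxz"

Check, running the answer program on each example:
  "cvs" -> "svc" -> "mpw" -> "pw"
  "taddzgw" -> "wgzddat" -> "qatxxun" -> "atxxun"
  "pwwnilitivgl" -> "lgvitilinwwp" -> "fapcncfchqqj" -> "apcncfchqqj"
  "zykrlo" -> "olrkyz" -> "iflest" -> "flest"
  probe: "fdheoe" -> "eoehdf" -> "yiybxz" -> "iybxz"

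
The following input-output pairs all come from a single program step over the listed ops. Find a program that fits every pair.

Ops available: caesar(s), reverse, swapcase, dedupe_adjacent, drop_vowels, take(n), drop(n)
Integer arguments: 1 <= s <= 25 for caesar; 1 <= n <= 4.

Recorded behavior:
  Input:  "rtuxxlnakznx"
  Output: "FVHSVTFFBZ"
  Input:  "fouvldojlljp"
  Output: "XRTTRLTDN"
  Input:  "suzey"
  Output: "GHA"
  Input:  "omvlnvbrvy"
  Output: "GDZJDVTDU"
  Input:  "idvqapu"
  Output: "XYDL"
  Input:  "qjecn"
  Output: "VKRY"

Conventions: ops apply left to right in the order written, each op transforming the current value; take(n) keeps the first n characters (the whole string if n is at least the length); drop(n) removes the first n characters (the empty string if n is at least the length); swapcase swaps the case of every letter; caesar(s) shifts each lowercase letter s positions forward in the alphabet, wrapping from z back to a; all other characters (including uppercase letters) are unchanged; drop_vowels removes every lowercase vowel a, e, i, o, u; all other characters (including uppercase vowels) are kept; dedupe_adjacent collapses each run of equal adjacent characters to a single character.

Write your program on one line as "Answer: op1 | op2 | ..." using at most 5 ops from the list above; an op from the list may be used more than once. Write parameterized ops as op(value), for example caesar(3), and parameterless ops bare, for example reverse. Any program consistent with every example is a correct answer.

drop_vowels | caesar(8) | reverse | swapcase

Check, running the answer program on each example:
  "rtuxxlnakznx" -> "rtxxlnkznx" -> "zbfftvshvf" -> "fvhsvtffbz" -> "FVHSVTFFBZ"
  "fouvldojlljp" -> "fvldjlljp" -> "ndtlrttrx" -> "xrttrltdn" -> "XRTTRLTDN"
  "suzey" -> "szy" -> "ahg" -> "gha" -> "GHA"
  "omvlnvbrvy" -> "mvlnvbrvy" -> "udtvdjzdg" -> "gdzjdvtdu" -> "GDZJDVTDU"
  "idvqapu" -> "dvqp" -> "ldyx" -> "xydl" -> "XYDL"
  "qjecn" -> "qjcn" -> "yrkv" -> "vkry" -> "VKRY"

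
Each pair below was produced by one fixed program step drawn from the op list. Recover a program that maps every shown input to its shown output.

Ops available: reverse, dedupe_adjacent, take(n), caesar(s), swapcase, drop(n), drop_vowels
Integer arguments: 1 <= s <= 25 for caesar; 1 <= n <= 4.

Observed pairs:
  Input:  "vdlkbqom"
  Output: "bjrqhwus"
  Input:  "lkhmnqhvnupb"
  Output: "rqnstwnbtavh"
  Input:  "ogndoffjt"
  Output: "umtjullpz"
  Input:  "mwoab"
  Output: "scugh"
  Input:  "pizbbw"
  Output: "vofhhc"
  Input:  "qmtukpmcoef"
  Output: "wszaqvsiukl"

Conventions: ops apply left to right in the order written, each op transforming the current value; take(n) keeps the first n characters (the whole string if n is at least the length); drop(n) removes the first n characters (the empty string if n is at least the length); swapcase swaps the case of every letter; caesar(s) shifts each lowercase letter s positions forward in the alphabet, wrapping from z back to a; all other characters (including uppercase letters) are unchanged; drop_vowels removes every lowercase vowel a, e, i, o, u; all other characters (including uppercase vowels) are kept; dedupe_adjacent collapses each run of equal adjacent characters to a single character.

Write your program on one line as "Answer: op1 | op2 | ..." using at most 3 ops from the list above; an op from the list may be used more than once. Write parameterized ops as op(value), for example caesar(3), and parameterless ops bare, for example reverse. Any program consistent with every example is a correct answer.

caesar(12) | caesar(20)

Check, running the answer program on each example:
  "vdlkbqom" -> "hpxwncay" -> "bjrqhwus"
  "lkhmnqhvnupb" -> "xwtyzcthzgbn" -> "rqnstwnbtavh"
  "ogndoffjt" -> "aszparrvf" -> "umtjullpz"
  "mwoab" -> "yiamn" -> "scugh"
  "pizbbw" -> "bulnni" -> "vofhhc"
  "qmtukpmcoef" -> "cyfgwbyoaqr" -> "wszaqvsiukl"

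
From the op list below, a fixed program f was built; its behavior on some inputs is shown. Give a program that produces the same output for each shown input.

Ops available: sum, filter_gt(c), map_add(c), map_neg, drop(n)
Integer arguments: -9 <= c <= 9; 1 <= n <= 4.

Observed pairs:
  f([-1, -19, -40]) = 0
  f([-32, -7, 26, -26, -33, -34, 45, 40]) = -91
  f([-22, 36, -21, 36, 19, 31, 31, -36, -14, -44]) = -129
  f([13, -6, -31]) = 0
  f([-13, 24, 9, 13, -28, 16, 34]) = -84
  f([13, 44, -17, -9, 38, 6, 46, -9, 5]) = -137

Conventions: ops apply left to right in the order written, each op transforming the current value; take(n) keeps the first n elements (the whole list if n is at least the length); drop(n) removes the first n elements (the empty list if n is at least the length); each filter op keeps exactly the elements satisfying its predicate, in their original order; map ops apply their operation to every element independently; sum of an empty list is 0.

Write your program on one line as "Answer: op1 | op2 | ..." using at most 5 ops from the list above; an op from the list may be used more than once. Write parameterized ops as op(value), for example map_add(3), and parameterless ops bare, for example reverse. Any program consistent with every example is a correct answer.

map_add(3) | filter_gt(9) | drop(1) | map_neg | sum

Check, running the answer program on each example:
  [-1, -19, -40] -> [2, -16, -37] -> [] -> [] -> [] -> 0
  [-32, -7, 26, -26, -33, -34, 45, 40] -> [-29, -4, 29, -23, -30, -31, 48, 43] -> [29, 48, 43] -> [48, 43] -> [-48, -43] -> -91
  [-22, 36, -21, 36, 19, 31, 31, -36, -14, -44] -> [-19, 39, -18, 39, 22, 34, 34, -33, -11, -41] -> [39, 39, 22, 34, 34] -> [39, 22, 34, 34] -> [-39, -22, -34, -34] -> -129
  [13, -6, -31] -> [16, -3, -28] -> [16] -> [] -> [] -> 0
  [-13, 24, 9, 13, -28, 16, 34] -> [-10, 27, 12, 16, -25, 19, 37] -> [27, 12, 16, 19, 37] -> [12, 16, 19, 37] -> [-12, -16, -19, -37] -> -84
  [13, 44, -17, -9, 38, 6, 46, -9, 5] -> [16, 47, -14, -6, 41, 9, 49, -6, 8] -> [16, 47, 41, 49] -> [47, 41, 49] -> [-47, -41, -49] -> -137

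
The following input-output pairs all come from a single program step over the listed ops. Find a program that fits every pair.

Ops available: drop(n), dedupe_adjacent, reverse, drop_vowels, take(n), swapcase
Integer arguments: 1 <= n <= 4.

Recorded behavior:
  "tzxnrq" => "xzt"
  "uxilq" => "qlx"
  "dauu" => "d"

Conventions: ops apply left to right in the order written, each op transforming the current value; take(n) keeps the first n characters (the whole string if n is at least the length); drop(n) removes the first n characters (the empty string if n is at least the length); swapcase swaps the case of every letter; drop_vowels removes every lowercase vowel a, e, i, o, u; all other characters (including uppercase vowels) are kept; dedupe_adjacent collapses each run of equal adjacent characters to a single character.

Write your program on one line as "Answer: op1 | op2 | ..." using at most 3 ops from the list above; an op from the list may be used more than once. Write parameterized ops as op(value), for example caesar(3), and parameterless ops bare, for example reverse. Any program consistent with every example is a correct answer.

drop_vowels | take(3) | reverse

Check, running the answer program on each example:
  "tzxnrq" -> "tzxnrq" -> "tzx" -> "xzt"
  "uxilq" -> "xlq" -> "xlq" -> "qlx"
  "dauu" -> "d" -> "d" -> "d"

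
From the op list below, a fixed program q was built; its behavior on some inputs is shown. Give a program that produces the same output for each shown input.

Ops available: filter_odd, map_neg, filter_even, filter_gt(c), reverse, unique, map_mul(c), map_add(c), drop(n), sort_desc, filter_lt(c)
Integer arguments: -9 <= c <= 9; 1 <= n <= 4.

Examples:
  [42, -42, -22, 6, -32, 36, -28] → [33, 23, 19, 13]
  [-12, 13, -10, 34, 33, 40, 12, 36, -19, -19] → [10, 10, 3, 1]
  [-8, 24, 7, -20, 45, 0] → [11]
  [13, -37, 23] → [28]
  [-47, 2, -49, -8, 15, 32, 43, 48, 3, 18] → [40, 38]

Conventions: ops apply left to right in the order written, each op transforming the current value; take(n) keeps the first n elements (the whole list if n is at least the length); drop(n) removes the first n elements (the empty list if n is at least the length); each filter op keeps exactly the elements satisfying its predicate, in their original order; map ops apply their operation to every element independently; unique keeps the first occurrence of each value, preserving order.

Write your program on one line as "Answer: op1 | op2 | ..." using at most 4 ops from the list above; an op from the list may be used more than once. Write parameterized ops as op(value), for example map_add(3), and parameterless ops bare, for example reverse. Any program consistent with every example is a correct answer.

filter_lt(-8) | map_neg | sort_desc | map_add(-9)

Check, running the answer program on each example:
  [42, -42, -22, 6, -32, 36, -28] -> [-42, -22, -32, -28] -> [42, 22, 32, 28] -> [42, 32, 28, 22] -> [33, 23, 19, 13]
  [-12, 13, -10, 34, 33, 40, 12, 36, -19, -19] -> [-12, -10, -19, -19] -> [12, 10, 19, 19] -> [19, 19, 12, 10] -> [10, 10, 3, 1]
  [-8, 24, 7, -20, 45, 0] -> [-20] -> [20] -> [20] -> [11]
  [13, -37, 23] -> [-37] -> [37] -> [37] -> [28]
  [-47, 2, -49, -8, 15, 32, 43, 48, 3, 18] -> [-47, -49] -> [47, 49] -> [49, 47] -> [40, 38]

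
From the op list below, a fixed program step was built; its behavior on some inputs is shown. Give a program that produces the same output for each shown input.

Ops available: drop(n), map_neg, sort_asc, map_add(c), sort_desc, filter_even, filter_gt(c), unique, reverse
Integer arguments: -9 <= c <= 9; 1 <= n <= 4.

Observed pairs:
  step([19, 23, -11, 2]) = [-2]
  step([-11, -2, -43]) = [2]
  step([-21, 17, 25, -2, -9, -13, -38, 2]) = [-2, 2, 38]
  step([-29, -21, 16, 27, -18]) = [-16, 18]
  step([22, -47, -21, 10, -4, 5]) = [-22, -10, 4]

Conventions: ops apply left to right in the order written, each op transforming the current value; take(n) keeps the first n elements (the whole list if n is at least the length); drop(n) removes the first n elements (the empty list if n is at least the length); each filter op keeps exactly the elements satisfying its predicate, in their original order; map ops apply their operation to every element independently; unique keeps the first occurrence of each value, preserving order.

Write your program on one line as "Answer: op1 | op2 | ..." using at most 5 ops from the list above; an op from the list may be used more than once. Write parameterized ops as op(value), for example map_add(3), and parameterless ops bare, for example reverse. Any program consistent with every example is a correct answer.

sort_asc | map_neg | sort_asc | filter_even

Check, running the answer program on each example:
  [19, 23, -11, 2] -> [-11, 2, 19, 23] -> [11, -2, -19, -23] -> [-23, -19, -2, 11] -> [-2]
  [-11, -2, -43] -> [-43, -11, -2] -> [43, 11, 2] -> [2, 11, 43] -> [2]
  [-21, 17, 25, -2, -9, -13, -38, 2] -> [-38, -21, -13, -9, -2, 2, 17, 25] -> [38, 21, 13, 9, 2, -2, -17, -25] -> [-25, -17, -2, 2, 9, 13, 21, 38] -> [-2, 2, 38]
  [-29, -21, 16, 27, -18] -> [-29, -21, -18, 16, 27] -> [29, 21, 18, -16, -27] -> [-27, -16, 18, 21, 29] -> [-16, 18]
  [22, -47, -21, 10, -4, 5] -> [-47, -21, -4, 5, 10, 22] -> [47, 21, 4, -5, -10, -22] -> [-22, -10, -5, 4, 21, 47] -> [-22, -10, 4]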